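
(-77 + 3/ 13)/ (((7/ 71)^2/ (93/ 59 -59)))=453522.87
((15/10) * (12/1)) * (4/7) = 72/7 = 10.29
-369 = -369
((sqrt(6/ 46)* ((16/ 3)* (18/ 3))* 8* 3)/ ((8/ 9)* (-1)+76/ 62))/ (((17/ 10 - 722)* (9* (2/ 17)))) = -337280* sqrt(69)/ 2595481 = -1.08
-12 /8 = -3 /2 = -1.50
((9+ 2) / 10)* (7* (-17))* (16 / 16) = -1309 / 10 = -130.90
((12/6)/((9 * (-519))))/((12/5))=-5/28026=-0.00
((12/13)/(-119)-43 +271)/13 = 352704/20111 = 17.54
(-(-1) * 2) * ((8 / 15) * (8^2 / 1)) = 1024 / 15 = 68.27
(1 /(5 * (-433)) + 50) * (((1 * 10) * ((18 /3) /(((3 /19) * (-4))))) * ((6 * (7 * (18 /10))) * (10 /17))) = -1554888636 /7361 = -211233.34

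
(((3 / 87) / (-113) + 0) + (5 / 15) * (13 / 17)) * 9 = 127650 / 55709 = 2.29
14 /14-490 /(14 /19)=-664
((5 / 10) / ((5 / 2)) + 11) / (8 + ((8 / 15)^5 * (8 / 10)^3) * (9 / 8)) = 14765625 / 10579643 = 1.40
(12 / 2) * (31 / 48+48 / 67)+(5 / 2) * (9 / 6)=6391 / 536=11.92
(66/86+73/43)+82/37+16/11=107384/17501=6.14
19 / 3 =6.33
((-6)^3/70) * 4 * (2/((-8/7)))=108/5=21.60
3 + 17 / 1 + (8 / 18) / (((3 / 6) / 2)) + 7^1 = 259 / 9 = 28.78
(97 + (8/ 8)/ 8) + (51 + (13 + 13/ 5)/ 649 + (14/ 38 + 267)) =204949831/ 493240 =415.52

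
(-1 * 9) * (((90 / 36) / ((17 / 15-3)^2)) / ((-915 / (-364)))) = -8775 / 3416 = -2.57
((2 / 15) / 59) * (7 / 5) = 14 / 4425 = 0.00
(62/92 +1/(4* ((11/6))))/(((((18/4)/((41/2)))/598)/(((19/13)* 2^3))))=2555120/99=25809.29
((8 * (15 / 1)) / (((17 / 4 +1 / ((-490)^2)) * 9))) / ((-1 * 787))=-4802000 / 1204612893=-0.00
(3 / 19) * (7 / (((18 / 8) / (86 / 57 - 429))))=-682276 / 3249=-210.00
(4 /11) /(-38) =-2 /209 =-0.01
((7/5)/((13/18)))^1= 126/65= 1.94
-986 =-986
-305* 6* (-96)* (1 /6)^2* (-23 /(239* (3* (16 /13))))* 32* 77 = -224704480 /717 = -313395.37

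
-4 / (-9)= 4 / 9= 0.44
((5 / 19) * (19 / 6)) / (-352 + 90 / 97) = -485 / 204324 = -0.00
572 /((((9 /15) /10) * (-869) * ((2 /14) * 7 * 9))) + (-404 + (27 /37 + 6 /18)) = -31896386 /78921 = -404.16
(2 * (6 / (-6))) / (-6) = 1 / 3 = 0.33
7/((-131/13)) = -0.69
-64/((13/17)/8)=-8704/13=-669.54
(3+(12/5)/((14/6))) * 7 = 141/5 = 28.20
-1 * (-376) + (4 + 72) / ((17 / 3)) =6620 / 17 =389.41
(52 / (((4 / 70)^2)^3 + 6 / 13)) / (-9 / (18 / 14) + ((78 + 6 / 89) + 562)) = 7899815218750 / 44388603395259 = 0.18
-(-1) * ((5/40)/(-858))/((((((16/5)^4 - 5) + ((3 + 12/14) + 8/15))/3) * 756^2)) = -625/85201585717248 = -0.00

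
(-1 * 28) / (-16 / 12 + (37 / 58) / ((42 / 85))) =68208 / 103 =662.21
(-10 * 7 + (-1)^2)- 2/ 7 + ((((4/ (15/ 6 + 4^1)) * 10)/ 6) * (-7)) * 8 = -34595/ 273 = -126.72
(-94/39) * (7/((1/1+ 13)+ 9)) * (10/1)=-6580/897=-7.34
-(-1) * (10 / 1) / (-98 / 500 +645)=2500 / 161201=0.02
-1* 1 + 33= 32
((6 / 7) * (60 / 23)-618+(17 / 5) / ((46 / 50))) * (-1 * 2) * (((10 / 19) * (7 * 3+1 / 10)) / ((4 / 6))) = 62377719 / 3059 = 20391.54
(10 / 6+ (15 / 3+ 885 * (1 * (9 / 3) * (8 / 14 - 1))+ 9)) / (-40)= 11783 / 420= 28.05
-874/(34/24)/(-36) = 17.14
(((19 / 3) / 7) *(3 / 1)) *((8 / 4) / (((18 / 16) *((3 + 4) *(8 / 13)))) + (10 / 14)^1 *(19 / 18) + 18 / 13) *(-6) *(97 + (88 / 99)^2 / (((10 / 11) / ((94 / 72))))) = -1352467481 / 331695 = -4077.44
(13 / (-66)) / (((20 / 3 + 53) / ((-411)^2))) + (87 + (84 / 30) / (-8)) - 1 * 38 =-20043893 / 39380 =-508.99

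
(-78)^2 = 6084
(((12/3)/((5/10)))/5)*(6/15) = 16/25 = 0.64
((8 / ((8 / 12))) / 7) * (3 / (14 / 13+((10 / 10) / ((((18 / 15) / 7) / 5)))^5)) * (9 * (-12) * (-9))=3537271296 / 14935908965173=0.00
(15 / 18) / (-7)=-5 / 42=-0.12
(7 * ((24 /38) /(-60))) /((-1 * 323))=7 /30685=0.00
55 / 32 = 1.72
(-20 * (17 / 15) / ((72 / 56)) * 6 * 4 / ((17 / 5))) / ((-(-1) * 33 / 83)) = -92960 / 297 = -313.00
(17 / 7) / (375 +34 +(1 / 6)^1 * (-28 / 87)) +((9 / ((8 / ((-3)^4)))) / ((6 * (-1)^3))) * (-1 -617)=56100912111 / 5977160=9385.88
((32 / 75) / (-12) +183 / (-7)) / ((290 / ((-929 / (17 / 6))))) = 38303599 / 1294125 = 29.60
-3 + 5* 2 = 7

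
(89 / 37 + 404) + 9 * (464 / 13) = 349993 / 481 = 727.64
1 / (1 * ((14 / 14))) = 1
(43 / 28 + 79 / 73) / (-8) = -5351 / 16352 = -0.33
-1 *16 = -16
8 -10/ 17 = 7.41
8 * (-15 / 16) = -15 / 2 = -7.50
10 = 10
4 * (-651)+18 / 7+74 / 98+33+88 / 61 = -7670464 / 2989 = -2566.23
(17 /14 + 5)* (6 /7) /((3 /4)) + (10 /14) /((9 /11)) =3517 /441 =7.98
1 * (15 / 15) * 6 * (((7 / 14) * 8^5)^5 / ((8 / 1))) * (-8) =-7083549724304467820544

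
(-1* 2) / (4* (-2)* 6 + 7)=0.05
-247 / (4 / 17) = -4199 / 4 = -1049.75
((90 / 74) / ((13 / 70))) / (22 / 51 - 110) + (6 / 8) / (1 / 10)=4999515 / 671957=7.44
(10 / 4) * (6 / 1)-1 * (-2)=17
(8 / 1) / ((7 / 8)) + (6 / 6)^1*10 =134 / 7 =19.14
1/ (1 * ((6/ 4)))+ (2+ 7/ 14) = 19/ 6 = 3.17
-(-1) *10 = 10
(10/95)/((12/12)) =2/19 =0.11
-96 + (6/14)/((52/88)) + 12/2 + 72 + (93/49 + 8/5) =-43879/3185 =-13.78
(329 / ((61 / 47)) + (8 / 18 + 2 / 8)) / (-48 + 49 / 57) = -10605667 / 1966884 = -5.39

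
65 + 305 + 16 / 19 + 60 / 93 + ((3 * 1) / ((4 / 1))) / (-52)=45509881 / 122512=371.47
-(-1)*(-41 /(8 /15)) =-615 /8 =-76.88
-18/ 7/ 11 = -18/ 77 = -0.23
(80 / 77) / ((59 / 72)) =1.27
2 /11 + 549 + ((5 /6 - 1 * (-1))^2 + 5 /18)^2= 8017907 /14256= 562.42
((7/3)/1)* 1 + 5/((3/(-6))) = -23/3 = -7.67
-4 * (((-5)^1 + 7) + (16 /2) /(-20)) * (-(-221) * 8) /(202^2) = -14144 /51005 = -0.28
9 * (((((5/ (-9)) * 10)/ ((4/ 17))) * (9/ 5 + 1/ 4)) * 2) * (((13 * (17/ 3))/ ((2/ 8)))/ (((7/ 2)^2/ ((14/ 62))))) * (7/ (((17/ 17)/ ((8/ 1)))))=-24645920/ 93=-265009.89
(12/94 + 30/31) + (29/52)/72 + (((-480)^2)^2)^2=15371820017474391244806017677/5455008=2817928042905600000001.10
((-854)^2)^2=531901827856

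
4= 4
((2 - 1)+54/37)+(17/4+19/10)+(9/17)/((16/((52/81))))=244292/28305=8.63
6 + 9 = 15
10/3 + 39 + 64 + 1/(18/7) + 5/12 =3857/36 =107.14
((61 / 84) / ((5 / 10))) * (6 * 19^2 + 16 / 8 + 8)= 66368 / 21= 3160.38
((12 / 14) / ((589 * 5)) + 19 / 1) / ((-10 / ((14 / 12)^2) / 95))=-2741837 / 11160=-245.68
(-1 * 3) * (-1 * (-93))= -279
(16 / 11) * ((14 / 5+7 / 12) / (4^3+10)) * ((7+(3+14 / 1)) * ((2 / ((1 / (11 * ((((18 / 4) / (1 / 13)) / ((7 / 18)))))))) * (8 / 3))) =14085.54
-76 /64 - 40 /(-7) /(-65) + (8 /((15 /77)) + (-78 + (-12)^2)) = 2310481 /21840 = 105.79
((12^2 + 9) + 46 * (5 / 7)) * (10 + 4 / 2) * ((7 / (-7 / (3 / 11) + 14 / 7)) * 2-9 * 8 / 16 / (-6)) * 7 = 2473.73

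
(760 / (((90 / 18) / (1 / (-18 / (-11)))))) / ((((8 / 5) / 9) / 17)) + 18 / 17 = 302041 / 34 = 8883.56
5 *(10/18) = 25/9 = 2.78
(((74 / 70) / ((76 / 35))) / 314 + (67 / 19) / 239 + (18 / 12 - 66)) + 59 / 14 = -2406224347 / 39924472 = -60.27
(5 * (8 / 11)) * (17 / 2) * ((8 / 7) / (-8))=-340 / 77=-4.42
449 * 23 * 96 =991392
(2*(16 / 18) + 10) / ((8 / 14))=371 / 18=20.61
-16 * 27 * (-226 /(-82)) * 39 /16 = -118989 /41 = -2902.17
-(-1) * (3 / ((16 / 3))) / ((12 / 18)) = 27 / 32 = 0.84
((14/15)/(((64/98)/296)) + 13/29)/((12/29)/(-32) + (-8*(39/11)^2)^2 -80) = 21576675956/511172866275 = 0.04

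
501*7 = 3507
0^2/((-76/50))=0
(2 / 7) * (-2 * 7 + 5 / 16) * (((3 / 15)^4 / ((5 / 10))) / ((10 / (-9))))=1971 / 175000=0.01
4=4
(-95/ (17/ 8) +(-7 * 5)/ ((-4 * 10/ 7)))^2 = 1488.48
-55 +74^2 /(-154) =-6973 /77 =-90.56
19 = 19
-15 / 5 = -3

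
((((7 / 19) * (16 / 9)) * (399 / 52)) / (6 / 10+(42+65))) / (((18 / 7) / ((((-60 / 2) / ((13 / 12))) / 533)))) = -0.00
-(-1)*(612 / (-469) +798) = 796.70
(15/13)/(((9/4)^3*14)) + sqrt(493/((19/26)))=160/22113 + sqrt(243542)/19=25.98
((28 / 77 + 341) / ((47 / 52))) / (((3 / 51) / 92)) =305386640 / 517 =590689.83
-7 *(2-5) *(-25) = -525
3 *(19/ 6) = 19/ 2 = 9.50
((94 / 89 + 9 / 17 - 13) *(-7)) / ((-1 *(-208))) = 60445 / 157352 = 0.38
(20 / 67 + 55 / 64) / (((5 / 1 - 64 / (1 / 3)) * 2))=-4965 / 1603712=-0.00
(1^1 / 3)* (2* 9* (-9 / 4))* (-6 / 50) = 81 / 50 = 1.62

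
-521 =-521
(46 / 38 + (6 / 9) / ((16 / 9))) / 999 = 241 / 151848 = 0.00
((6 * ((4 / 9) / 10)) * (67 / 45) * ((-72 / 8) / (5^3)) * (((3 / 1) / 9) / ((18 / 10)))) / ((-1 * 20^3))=67 / 101250000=0.00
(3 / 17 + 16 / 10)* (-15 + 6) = -1359 / 85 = -15.99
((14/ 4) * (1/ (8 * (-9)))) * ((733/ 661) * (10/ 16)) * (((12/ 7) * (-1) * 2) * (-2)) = -3665/ 15864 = -0.23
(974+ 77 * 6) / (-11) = -1436 / 11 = -130.55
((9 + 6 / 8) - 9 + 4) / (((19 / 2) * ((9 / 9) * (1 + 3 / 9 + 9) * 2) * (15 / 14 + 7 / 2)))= 21 / 3968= 0.01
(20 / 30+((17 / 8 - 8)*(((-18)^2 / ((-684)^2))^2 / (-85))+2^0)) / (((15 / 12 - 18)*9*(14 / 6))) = -1012780363 / 213747291360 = -0.00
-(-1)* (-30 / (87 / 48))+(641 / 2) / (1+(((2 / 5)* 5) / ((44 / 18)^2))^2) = 271.66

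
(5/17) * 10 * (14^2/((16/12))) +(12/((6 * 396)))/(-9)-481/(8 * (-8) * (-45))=2094819757/4847040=432.19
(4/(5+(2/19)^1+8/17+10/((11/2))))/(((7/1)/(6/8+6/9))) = 60401/551691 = 0.11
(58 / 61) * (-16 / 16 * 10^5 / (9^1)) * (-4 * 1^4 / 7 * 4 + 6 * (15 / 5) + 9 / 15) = -172354.93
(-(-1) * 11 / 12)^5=161051 / 248832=0.65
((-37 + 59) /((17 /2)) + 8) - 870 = -14610 /17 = -859.41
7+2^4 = 23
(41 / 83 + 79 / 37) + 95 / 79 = 929591 / 242609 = 3.83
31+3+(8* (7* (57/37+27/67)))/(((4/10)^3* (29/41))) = 175290044/71891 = 2438.28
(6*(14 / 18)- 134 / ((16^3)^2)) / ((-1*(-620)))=0.01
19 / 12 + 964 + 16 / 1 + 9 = 11887 / 12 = 990.58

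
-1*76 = -76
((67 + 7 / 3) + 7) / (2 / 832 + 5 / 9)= 136.81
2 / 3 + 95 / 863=2011 / 2589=0.78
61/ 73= 0.84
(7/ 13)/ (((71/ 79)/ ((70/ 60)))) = 3871/ 5538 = 0.70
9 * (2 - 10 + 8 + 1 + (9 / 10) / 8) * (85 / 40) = 13617 / 640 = 21.28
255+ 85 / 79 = 20230 / 79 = 256.08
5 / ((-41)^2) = 5 / 1681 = 0.00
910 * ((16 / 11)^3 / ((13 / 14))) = 4014080 / 1331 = 3015.84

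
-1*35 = -35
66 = 66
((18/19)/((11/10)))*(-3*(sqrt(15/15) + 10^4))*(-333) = 1798379820/209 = 8604688.13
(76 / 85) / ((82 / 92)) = 1.00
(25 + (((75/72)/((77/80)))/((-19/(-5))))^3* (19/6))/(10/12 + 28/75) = 16735679941250/805418714331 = 20.78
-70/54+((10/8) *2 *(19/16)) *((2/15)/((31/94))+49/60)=249461/107136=2.33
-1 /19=-0.05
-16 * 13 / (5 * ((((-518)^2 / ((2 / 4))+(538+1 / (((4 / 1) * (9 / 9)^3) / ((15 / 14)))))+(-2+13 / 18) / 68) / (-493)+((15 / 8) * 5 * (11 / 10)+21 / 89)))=156390264576 / 4056668820665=0.04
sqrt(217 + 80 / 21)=sqrt(97377) / 21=14.86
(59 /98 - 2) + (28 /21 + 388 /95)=4.02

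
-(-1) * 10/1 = 10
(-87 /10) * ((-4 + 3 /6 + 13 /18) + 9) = -812 /15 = -54.13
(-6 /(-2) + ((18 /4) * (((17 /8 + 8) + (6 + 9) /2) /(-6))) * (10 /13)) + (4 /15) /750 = -7.17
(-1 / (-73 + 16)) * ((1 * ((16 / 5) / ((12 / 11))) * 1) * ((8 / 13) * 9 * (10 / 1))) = 704 / 247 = 2.85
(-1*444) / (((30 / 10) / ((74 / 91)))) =-10952 / 91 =-120.35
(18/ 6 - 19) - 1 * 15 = -31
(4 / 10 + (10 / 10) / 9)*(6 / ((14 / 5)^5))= 14375 / 806736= 0.02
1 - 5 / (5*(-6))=7 / 6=1.17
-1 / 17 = -0.06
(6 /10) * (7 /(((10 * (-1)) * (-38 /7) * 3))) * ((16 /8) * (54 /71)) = 1323 /33725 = 0.04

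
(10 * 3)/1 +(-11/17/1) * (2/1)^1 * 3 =444/17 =26.12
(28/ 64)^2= 49/ 256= 0.19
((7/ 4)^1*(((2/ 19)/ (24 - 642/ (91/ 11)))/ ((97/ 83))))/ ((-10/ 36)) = 52871/ 4994530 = 0.01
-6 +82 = 76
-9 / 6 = -3 / 2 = -1.50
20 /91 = 0.22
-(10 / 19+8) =-162 / 19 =-8.53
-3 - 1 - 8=-12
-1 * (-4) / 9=4 / 9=0.44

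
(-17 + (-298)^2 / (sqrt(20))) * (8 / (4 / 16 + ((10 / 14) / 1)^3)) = -186592 / 843 + 487356352 * sqrt(5) / 4215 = 258322.41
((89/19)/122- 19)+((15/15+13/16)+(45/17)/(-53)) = -17.20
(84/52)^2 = 441/169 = 2.61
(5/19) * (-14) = -70/19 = -3.68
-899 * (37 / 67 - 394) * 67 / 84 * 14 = 7899513 / 2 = 3949756.50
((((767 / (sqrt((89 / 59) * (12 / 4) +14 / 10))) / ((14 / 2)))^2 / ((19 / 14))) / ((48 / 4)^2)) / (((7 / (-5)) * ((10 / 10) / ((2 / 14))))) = -867726275 / 820203552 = -1.06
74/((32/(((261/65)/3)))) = 3.10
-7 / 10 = -0.70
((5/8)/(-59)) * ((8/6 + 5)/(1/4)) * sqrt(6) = -95 * sqrt(6)/354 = -0.66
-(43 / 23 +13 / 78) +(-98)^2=1325071 / 138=9601.96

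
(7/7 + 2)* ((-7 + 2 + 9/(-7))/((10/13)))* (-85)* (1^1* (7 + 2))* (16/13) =161568/7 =23081.14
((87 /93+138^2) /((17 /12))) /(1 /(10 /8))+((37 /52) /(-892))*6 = 12081521079 /718952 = 16804.35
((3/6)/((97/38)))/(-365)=-19/35405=-0.00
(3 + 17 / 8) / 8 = 0.64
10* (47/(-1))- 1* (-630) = 160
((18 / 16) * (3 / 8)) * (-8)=-27 / 8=-3.38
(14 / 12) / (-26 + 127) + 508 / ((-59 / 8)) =-2462371 / 35754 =-68.87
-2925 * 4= -11700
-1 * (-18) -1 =17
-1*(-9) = 9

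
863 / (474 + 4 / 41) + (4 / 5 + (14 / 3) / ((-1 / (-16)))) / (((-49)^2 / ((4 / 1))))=1362334009 / 700059570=1.95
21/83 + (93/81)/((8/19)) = 53423/17928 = 2.98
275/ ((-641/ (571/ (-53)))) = 157025/ 33973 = 4.62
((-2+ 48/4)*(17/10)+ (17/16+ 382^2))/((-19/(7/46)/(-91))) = 1487441501/13984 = 106367.38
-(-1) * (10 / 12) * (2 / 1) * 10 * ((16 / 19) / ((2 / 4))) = 1600 / 57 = 28.07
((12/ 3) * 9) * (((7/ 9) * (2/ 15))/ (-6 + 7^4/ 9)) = 168/ 11735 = 0.01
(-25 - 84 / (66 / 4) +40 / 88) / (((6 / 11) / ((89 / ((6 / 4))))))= -29014 / 9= -3223.78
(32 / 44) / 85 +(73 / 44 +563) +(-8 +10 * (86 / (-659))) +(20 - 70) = 113231553 / 224060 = 505.36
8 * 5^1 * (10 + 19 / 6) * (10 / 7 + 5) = 23700 / 7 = 3385.71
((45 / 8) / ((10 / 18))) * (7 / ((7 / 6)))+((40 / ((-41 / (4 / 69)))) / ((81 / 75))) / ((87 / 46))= 60.72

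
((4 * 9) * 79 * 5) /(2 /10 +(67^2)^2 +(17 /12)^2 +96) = 10238400 /14508877829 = 0.00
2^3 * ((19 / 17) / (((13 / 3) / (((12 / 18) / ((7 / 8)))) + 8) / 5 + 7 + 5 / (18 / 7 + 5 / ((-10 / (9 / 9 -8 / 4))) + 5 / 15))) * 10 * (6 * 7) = 730329600 / 2179349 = 335.11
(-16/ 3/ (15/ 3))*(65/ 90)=-104/ 135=-0.77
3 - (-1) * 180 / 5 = 39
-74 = -74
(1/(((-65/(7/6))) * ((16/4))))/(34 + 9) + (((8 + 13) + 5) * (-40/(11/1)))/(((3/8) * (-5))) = 12402321/245960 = 50.42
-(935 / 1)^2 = -874225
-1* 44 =-44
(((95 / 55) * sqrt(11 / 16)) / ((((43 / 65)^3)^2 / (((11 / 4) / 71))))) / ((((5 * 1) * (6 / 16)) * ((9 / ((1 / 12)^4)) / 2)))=0.00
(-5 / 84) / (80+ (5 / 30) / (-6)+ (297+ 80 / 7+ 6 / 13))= -195 / 1273913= -0.00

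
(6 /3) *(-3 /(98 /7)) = -3 /7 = -0.43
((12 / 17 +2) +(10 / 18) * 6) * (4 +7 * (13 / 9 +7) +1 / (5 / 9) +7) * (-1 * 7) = -6976816 / 2295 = -3040.01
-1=-1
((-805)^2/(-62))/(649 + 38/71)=-16.09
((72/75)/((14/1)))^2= 144/30625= 0.00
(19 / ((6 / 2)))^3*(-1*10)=-68590 / 27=-2540.37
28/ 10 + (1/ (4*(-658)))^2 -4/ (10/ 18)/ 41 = 3726954317/ 1420121920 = 2.62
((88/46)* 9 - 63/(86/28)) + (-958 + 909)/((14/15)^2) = -235557/3956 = -59.54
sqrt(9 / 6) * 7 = 7 * sqrt(6) / 2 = 8.57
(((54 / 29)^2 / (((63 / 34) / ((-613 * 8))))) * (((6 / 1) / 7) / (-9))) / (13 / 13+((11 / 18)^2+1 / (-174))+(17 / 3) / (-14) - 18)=-51.30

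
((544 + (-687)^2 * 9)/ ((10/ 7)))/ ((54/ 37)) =220060127/ 108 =2037593.77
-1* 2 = -2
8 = 8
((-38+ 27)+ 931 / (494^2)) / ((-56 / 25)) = 3530875 / 719264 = 4.91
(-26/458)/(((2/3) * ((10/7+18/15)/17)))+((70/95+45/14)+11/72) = 22401431/6304599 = 3.55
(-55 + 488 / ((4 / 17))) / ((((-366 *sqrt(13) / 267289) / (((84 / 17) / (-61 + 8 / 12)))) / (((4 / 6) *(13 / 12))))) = 1259198479 *sqrt(13) / 187697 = 24188.48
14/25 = 0.56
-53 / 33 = -1.61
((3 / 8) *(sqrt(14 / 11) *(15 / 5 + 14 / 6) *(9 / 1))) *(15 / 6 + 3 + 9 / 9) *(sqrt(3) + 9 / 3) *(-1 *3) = 351 *sqrt(154) *(-3-sqrt(3)) / 11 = -1873.80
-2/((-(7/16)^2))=512/49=10.45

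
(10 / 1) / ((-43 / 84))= -840 / 43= -19.53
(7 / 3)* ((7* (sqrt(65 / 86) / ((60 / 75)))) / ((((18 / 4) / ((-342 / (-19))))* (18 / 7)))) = 27.61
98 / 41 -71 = -2813 / 41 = -68.61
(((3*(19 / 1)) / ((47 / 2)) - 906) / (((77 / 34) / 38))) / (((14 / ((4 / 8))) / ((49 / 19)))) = -721956 / 517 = -1396.43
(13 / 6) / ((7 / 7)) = 13 / 6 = 2.17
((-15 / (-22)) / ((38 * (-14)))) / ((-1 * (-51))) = -5 / 198968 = -0.00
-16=-16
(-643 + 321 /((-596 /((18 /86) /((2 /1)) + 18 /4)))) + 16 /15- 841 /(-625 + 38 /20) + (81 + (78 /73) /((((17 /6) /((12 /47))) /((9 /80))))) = -4362525626808531 /7761771618530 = -562.05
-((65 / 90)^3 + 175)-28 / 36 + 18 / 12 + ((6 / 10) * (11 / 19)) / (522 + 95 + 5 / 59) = -174.65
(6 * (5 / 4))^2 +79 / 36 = 526 / 9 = 58.44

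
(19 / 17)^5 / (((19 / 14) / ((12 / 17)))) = 0.91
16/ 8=2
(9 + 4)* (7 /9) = 91 /9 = 10.11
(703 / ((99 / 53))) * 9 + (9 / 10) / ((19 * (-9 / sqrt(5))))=37259 / 11-sqrt(5) / 190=3387.17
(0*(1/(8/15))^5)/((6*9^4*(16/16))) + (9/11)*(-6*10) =-540/11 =-49.09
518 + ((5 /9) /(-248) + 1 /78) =518.01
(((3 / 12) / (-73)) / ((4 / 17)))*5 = -85 / 1168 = -0.07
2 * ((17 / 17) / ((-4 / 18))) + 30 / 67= -573 / 67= -8.55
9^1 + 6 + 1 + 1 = 17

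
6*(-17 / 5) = -102 / 5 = -20.40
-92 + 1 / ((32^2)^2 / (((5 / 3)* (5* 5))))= -289406851 / 3145728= -92.00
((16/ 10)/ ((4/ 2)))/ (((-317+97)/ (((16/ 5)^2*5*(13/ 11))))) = -3328/ 15125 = -0.22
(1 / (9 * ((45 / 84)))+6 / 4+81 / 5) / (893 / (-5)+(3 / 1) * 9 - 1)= -4835 / 41202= -0.12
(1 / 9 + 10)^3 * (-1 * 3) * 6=-1507142 / 81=-18606.69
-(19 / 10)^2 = -361 / 100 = -3.61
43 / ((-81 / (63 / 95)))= -301 / 855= -0.35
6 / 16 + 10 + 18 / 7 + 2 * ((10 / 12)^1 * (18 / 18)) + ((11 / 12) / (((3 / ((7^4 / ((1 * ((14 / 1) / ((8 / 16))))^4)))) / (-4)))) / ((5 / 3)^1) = 392723 / 26880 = 14.61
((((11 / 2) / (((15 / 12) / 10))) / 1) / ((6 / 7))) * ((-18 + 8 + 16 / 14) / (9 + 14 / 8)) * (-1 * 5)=27280 / 129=211.47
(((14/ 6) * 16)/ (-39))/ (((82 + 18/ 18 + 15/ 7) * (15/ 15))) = -196/ 17433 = -0.01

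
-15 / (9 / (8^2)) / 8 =-40 / 3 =-13.33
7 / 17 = 0.41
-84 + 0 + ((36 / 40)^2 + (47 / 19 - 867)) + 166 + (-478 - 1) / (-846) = -627810353 / 803700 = -781.15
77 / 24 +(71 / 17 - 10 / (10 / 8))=-251 / 408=-0.62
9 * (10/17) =90/17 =5.29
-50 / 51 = -0.98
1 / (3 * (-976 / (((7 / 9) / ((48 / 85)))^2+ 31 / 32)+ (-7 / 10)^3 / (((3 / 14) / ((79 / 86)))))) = -22997131000 / 23598151649743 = -0.00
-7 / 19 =-0.37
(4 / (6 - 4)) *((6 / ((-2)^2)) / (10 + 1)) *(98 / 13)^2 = 28812 / 1859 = 15.50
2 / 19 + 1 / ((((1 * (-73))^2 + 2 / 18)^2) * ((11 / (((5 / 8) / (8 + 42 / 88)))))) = 3432127346143 / 32605209715256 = 0.11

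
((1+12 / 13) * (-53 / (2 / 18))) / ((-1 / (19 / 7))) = 226575 / 91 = 2489.84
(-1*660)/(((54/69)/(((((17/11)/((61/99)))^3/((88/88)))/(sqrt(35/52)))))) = -1208185308*sqrt(455)/1588867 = -16220.03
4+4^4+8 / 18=2344 / 9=260.44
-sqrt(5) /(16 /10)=-5 * sqrt(5) /8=-1.40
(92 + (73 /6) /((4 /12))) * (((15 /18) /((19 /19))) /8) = 1285 /96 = 13.39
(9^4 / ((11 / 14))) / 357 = 4374 / 187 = 23.39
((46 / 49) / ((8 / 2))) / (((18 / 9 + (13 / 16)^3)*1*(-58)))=-23552 / 14762769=-0.00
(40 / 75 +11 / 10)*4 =98 / 15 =6.53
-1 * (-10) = 10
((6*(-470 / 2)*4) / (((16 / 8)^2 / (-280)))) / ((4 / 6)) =592200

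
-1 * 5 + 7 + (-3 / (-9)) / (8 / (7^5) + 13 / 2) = 1344656 / 655521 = 2.05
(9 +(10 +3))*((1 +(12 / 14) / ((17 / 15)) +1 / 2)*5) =29535 / 119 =248.19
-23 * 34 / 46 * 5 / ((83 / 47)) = -3995 / 83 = -48.13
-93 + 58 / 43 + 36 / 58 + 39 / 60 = -2254089 / 24940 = -90.38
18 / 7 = 2.57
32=32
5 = 5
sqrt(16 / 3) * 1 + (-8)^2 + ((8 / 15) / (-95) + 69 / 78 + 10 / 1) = 4 * sqrt(3) / 3 + 2774267 / 37050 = 77.19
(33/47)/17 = 33/799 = 0.04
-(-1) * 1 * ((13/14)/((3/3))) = 13/14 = 0.93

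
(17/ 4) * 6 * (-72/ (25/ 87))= -159732/ 25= -6389.28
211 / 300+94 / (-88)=-301 / 825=-0.36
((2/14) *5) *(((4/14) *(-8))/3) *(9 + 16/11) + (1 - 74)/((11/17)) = -191627/1617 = -118.51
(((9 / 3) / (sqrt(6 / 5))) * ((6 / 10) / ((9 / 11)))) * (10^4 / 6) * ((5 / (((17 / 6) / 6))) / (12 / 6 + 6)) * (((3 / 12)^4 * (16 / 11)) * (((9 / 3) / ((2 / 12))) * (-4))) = -5625 * sqrt(30) / 17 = -1812.32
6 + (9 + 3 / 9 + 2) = 52 / 3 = 17.33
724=724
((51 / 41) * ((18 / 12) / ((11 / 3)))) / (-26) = -459 / 23452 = -0.02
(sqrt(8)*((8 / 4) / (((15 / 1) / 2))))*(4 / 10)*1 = 16*sqrt(2) / 75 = 0.30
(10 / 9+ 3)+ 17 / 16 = 745 / 144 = 5.17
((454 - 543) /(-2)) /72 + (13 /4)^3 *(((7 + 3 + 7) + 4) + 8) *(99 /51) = 1933.09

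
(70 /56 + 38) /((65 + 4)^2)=157 /19044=0.01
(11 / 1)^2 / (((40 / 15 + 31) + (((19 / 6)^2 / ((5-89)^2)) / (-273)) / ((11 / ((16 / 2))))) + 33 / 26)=11537501976 / 3331181339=3.46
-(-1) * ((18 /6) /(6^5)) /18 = 1 /46656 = 0.00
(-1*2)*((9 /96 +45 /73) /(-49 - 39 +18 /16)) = 1659 /101470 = 0.02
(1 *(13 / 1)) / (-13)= -1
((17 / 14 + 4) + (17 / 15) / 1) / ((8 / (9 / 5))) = 3999 / 2800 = 1.43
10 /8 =5 /4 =1.25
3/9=1/3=0.33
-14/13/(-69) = 14/897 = 0.02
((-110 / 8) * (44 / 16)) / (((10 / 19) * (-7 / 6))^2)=-393129 / 3920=-100.29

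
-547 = -547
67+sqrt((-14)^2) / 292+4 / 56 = 34298 / 511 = 67.12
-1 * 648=-648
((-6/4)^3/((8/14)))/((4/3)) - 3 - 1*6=-1719/128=-13.43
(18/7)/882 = 1/343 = 0.00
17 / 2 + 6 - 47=-32.50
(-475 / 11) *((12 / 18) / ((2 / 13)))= -187.12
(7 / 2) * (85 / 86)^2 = 50575 / 14792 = 3.42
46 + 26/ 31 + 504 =17076/ 31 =550.84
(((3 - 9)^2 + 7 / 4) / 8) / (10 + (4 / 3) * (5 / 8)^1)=453 / 1040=0.44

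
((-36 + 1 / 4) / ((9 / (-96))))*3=1144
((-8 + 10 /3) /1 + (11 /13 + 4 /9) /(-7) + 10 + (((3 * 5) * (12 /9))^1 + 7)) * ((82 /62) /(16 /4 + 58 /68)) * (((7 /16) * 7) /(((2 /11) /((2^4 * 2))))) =4722.51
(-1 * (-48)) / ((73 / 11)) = 528 / 73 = 7.23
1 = 1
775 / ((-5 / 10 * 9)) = -1550 / 9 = -172.22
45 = 45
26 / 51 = 0.51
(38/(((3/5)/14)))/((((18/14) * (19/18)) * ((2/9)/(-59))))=-173460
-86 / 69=-1.25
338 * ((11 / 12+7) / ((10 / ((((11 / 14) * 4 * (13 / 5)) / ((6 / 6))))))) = 459173 / 210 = 2186.54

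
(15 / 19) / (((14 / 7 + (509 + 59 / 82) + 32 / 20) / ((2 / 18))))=2050 / 11996277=0.00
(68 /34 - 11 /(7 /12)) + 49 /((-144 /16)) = -1405 /63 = -22.30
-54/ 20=-27/ 10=-2.70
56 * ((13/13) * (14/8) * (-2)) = -196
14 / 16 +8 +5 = 111 / 8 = 13.88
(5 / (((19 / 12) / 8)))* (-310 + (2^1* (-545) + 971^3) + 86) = 439438702560 / 19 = 23128352766.32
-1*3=-3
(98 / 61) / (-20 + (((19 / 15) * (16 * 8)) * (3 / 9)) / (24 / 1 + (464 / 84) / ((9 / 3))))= -99715 / 1111542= -0.09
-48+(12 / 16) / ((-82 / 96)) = -2004 / 41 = -48.88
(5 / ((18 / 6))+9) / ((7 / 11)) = 352 / 21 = 16.76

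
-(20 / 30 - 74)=220 / 3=73.33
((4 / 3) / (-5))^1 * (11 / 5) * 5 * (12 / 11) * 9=-144 / 5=-28.80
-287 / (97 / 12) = -35.51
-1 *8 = -8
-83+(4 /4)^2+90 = 8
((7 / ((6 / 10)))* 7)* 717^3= 30102481395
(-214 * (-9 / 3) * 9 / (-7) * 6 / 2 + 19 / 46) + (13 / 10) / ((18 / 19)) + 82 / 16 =-143125001 / 57960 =-2469.38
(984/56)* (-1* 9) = -1107/7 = -158.14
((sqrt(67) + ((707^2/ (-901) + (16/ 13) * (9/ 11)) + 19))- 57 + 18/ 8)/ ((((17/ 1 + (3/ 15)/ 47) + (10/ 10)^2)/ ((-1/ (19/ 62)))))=2213322879285/ 20715119854- 14570 * sqrt(67)/ 80389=105.36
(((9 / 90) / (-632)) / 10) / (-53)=1 / 3349600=0.00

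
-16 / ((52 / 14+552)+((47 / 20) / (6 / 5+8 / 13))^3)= -0.03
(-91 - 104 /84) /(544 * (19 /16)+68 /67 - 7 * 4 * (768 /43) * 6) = 5580497 /142391718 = 0.04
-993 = -993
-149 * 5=-745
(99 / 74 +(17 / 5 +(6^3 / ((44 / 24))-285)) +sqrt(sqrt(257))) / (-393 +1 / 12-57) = 0.35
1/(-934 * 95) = -0.00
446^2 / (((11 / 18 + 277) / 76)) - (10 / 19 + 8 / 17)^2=54455.10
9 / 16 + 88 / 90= 1109 / 720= 1.54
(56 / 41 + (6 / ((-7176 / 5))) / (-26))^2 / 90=337011597729 / 16254618040960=0.02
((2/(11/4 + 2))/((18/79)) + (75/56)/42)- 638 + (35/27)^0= -85146749/134064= -635.12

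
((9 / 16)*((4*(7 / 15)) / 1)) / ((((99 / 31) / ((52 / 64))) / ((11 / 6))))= 2821 / 5760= 0.49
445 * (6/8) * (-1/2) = -1335/8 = -166.88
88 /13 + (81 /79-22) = -14589 /1027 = -14.21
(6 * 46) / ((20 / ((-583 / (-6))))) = 13409 / 10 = 1340.90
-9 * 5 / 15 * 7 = -21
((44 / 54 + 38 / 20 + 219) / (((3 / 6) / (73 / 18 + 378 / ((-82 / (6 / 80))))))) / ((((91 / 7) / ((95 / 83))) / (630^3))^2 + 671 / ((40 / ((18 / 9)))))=38058560840782850689125000 / 776187936258899346483881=49.03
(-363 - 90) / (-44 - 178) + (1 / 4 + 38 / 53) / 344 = 5513649 / 2698336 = 2.04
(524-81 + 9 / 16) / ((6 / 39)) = 92261 / 32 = 2883.16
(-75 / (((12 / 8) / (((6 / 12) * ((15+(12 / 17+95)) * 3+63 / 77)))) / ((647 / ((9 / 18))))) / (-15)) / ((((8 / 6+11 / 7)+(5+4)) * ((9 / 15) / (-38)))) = -3571632806 / 935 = -3819928.13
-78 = -78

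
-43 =-43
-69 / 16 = -4.31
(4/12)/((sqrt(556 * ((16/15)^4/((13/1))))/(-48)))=-225 * sqrt(1807)/4448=-2.15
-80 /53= -1.51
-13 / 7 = -1.86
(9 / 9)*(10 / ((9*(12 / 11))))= 55 / 54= 1.02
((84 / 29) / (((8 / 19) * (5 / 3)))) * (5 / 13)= 1197 / 754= 1.59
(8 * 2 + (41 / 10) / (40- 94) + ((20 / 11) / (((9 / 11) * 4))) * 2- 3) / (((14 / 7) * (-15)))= -7579 / 16200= -0.47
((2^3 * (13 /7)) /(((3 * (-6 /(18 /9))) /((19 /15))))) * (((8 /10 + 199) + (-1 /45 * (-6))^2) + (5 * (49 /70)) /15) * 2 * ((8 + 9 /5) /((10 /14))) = -8716386952 /759375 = -11478.37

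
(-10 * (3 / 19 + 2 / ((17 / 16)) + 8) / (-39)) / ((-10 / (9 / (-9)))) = 1081 / 4199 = 0.26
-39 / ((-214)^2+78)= -39 / 45874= -0.00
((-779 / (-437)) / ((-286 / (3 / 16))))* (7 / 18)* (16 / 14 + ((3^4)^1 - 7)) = -10783 / 315744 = -0.03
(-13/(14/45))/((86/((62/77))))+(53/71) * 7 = 4.83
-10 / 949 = -0.01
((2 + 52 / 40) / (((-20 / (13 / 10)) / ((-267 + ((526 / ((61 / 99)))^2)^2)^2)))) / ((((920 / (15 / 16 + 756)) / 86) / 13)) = -157042287913081250525972466803014674437536310661 / 2821931647319976320000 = -55650634933778878009159110.00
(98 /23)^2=9604 /529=18.16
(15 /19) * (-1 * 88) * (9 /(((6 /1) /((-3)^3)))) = 53460 /19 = 2813.68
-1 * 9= -9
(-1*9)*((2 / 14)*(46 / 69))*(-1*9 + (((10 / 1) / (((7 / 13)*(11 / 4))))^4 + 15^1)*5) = -2207405404236 / 246071287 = -8970.59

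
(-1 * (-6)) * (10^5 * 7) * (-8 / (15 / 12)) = -26880000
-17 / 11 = -1.55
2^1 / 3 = 0.67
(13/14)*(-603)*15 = -117585/14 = -8398.93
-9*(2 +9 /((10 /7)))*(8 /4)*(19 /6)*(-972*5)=2299266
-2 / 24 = -0.08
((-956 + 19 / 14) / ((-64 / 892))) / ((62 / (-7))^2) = 20862765 / 123008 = 169.60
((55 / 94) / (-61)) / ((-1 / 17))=0.16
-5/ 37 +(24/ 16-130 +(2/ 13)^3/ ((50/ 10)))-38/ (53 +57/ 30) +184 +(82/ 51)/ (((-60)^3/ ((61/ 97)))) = 144845007320042071/ 2649276467604000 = 54.67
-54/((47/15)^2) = -12150/2209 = -5.50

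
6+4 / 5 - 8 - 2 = -16 / 5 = -3.20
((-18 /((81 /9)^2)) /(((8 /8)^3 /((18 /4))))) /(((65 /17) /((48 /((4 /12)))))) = -37.66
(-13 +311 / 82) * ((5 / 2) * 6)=-11325 / 82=-138.11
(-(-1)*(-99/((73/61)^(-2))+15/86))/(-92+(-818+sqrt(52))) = 15105097*sqrt(13)/44163388048+528678395/3397183696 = 0.16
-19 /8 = -2.38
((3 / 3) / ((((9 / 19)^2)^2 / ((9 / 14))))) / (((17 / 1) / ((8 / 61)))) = 521284 / 5291811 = 0.10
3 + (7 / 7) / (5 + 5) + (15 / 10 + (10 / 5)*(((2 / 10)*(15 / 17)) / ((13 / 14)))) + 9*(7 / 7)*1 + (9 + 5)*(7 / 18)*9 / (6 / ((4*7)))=804374 / 3315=242.65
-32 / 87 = -0.37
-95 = -95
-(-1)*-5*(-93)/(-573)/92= -155/17572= -0.01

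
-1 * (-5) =5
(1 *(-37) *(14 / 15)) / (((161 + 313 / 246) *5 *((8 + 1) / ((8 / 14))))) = -24272 / 8981775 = -0.00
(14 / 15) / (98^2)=1 / 10290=0.00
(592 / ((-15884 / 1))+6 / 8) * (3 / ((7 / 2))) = 0.61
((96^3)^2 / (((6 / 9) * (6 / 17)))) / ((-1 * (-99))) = 33603238446.55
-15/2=-7.50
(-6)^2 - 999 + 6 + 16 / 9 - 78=-9299 / 9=-1033.22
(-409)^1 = -409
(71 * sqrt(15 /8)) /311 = 71 * sqrt(30) /1244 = 0.31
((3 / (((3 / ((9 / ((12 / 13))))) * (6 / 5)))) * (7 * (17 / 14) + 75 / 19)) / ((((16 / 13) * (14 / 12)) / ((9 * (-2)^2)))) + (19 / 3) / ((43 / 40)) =1395337415 / 549024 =2541.49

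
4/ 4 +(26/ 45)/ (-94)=2102/ 2115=0.99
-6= -6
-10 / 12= -0.83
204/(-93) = -68/31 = -2.19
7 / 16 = 0.44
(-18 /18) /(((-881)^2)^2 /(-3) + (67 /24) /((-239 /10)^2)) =0.00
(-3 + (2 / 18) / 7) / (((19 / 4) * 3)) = -752 / 3591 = -0.21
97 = 97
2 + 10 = 12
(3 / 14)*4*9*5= 270 / 7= 38.57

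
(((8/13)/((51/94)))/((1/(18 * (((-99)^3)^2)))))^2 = 369467268438780676445369400.00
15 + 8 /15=233 /15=15.53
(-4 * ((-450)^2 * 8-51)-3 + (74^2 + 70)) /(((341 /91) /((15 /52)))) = -679796565 /1364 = -498384.58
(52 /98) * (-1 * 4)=-2.12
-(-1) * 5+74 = 79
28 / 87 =0.32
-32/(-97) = 32/97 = 0.33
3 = 3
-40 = -40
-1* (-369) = 369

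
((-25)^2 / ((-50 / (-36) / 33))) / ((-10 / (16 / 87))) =-7920 / 29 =-273.10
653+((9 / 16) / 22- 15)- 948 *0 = 224585 / 352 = 638.03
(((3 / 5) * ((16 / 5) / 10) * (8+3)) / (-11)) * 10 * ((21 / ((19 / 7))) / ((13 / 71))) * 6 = -3005856 / 6175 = -486.78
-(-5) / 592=5 / 592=0.01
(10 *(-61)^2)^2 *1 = 1384584100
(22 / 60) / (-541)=-11 / 16230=-0.00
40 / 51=0.78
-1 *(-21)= 21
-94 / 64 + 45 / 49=-863 / 1568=-0.55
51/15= 17/5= 3.40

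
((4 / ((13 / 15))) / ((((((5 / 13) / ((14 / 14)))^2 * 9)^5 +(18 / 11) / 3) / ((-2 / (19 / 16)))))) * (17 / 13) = -97626652689280 / 45411933237137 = -2.15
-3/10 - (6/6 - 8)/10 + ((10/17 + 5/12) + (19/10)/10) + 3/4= 11959/5100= 2.34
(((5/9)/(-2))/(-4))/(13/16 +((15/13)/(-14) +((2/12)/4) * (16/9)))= 2730/31613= 0.09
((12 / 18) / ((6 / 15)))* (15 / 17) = 25 / 17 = 1.47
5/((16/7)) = 35/16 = 2.19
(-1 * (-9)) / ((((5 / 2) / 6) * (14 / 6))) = 324 / 35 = 9.26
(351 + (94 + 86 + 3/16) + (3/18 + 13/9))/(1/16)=76723/9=8524.78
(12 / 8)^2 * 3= 27 / 4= 6.75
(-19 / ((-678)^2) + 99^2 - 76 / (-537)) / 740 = 806471598163 / 60889742640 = 13.24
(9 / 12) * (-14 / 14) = -3 / 4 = -0.75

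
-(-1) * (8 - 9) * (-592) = 592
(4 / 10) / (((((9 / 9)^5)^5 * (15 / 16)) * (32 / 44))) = 44 / 75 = 0.59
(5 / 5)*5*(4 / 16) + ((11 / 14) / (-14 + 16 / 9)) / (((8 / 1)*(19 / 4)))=6641 / 5320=1.25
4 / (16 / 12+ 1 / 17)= 204 / 71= 2.87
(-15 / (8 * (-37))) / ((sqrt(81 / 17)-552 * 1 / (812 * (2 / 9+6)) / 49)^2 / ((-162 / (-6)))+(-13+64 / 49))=-1390883174747720140975250 / 316115514512089365462490023+10559350802893511920 * sqrt(17) / 316115514512089365462490023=-0.00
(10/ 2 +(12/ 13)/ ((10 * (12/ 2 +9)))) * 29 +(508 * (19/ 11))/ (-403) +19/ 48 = 762814619/ 5319600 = 143.40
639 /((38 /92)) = 29394 /19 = 1547.05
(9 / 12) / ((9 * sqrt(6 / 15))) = sqrt(10) / 24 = 0.13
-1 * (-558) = 558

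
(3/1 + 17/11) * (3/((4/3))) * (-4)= -450/11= -40.91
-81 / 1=-81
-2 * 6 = -12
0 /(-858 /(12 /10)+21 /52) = 0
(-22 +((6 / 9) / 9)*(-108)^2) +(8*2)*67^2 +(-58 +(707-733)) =72582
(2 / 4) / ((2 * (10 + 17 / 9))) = 9 / 428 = 0.02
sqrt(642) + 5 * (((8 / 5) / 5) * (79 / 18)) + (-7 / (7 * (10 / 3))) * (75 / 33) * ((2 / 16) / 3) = 32.33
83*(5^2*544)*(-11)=-12416800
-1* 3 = -3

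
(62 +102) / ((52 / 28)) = 1148 / 13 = 88.31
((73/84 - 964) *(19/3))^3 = -3632073942459408893/16003008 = -226961952556.63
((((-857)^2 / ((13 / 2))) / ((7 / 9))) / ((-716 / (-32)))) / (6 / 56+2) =423042624 / 137293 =3081.31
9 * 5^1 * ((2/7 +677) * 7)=213345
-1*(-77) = 77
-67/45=-1.49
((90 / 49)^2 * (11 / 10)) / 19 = 8910 / 45619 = 0.20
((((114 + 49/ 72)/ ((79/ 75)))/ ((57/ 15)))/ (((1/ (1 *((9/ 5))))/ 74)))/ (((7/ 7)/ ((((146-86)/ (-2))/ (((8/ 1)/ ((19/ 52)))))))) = -343697625/ 65728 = -5229.09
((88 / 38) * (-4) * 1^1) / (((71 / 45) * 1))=-7920 / 1349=-5.87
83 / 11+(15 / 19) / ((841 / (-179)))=1296722 / 175769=7.38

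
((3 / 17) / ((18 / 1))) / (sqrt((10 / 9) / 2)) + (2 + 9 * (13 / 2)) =sqrt(5) / 170 + 121 / 2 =60.51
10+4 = 14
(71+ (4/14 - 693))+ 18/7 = -619.14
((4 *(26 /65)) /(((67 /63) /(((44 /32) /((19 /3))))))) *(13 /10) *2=27027 /31825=0.85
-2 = -2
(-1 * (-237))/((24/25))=246.88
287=287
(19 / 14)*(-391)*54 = -200583 / 7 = -28654.71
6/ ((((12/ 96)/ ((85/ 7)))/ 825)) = 3366000/ 7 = 480857.14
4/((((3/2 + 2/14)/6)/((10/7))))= 480/23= 20.87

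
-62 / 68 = -31 / 34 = -0.91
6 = 6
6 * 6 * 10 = 360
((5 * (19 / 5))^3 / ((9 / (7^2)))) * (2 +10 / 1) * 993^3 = 438776505463716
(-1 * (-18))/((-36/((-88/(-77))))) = -4/7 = -0.57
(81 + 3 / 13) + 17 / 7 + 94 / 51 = 396817 / 4641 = 85.50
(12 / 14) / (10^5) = 3 / 350000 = 0.00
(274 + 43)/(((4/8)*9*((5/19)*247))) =634/585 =1.08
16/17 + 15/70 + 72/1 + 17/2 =9717/119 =81.66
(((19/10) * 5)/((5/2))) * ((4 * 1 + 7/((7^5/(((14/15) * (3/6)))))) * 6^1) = 782078/8575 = 91.20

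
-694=-694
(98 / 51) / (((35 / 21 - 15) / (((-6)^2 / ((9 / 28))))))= -16.14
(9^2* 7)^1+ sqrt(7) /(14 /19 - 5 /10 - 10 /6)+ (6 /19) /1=10779 /19 - 114* sqrt(7) /163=565.47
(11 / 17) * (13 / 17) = 143 / 289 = 0.49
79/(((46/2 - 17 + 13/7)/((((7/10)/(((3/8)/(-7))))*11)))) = -1445.17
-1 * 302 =-302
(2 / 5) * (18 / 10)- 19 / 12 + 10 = 2741 / 300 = 9.14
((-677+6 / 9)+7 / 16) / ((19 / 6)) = -32443 / 152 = -213.44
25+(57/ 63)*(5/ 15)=1594/ 63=25.30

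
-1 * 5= -5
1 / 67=0.01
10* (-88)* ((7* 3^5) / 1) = -1496880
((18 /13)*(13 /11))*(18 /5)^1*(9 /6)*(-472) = -229392 /55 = -4170.76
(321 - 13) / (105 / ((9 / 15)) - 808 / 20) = 1540 / 673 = 2.29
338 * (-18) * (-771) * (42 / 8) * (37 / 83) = 911180907 / 83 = 10978083.22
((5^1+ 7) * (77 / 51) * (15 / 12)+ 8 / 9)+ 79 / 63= 2950 / 119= 24.79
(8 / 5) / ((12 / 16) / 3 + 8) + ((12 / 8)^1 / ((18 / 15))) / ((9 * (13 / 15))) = 1013 / 2860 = 0.35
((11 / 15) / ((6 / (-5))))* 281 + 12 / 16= -6155 / 36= -170.97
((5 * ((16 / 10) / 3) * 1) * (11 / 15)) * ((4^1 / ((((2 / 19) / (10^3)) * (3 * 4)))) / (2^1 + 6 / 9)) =2322.22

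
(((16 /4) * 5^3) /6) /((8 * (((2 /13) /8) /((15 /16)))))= 8125 /16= 507.81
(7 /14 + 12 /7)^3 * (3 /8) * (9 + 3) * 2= 268119 /2744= 97.71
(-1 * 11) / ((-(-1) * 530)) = -11 / 530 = -0.02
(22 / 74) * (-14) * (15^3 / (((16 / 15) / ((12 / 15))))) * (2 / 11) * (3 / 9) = -638.51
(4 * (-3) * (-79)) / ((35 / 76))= 72048 / 35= 2058.51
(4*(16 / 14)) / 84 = 8 / 147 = 0.05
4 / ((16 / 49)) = 49 / 4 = 12.25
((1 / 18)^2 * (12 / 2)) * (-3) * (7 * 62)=-217 / 9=-24.11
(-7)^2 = 49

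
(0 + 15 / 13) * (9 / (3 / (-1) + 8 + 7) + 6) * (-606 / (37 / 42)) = -2577015 / 481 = -5357.62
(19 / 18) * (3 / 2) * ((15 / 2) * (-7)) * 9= -5985 / 8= -748.12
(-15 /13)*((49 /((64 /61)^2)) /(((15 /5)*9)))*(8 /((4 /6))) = -22.83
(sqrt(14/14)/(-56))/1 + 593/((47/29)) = 962985/2632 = 365.88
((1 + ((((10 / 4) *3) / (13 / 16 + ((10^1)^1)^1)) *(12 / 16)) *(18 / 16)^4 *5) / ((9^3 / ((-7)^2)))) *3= 89695921 / 86095872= 1.04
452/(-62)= -226/31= -7.29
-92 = -92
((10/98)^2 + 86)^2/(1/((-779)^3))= -3497151383577.93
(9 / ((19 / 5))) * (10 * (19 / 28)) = 225 / 14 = 16.07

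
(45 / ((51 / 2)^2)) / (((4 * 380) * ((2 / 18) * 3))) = 3 / 21964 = 0.00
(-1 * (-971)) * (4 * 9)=34956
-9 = -9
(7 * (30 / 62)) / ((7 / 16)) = 240 / 31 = 7.74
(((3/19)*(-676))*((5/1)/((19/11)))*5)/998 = -278850/180139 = -1.55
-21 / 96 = -7 / 32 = -0.22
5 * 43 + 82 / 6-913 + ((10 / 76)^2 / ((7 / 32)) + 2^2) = -5157007 / 7581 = -680.25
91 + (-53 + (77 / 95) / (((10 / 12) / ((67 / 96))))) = 293959 / 7600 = 38.68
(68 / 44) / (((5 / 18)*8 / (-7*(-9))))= 9639 / 220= 43.81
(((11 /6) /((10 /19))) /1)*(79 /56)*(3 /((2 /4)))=16511 /560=29.48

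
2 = 2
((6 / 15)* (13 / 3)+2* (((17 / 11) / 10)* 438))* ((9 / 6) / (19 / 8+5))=27.89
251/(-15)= -251/15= -16.73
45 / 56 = 0.80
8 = 8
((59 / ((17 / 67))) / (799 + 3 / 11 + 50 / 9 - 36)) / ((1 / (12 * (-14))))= -32873148 / 646969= -50.81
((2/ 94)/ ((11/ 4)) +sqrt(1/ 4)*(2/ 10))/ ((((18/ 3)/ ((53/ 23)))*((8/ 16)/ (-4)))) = -59042/ 178365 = -0.33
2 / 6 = 1 / 3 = 0.33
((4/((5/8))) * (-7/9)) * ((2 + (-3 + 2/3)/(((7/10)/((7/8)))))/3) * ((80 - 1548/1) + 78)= -171248/81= -2114.17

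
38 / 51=0.75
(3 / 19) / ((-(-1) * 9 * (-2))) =-1 / 114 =-0.01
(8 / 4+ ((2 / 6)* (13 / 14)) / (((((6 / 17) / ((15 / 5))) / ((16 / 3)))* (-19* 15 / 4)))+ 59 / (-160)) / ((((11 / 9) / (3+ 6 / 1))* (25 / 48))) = 7416891 / 365750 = 20.28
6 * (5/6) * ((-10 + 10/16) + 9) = -15/8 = -1.88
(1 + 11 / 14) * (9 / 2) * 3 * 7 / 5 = 135 / 4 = 33.75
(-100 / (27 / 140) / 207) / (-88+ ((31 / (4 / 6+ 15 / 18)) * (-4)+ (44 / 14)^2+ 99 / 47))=32242000 / 2042479557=0.02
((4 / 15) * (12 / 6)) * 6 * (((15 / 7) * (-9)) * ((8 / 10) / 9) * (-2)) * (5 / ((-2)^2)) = 96 / 7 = 13.71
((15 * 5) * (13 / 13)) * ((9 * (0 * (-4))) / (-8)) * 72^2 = 0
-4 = -4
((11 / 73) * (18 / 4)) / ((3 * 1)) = 33 / 146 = 0.23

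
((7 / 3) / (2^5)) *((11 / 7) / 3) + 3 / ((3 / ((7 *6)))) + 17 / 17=12395 / 288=43.04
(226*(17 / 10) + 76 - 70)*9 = 17559 / 5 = 3511.80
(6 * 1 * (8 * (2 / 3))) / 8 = 4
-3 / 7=-0.43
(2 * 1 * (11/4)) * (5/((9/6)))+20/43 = 2425/129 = 18.80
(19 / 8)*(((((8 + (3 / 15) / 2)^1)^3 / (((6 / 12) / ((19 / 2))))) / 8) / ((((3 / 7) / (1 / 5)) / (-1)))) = -1398.91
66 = 66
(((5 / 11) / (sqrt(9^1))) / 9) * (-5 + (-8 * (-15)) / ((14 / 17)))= 4925 / 2079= 2.37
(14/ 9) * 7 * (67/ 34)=3283/ 153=21.46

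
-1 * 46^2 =-2116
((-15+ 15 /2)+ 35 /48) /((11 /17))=-5525 /528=-10.46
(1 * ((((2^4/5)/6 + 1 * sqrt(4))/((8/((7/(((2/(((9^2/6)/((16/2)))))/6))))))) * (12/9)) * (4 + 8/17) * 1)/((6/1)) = 7581/680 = 11.15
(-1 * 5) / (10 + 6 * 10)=-1 / 14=-0.07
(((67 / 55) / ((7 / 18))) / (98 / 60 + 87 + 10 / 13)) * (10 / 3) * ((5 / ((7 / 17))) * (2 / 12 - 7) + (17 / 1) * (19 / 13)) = -7505340 / 1105489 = -6.79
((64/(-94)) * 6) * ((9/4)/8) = -54/47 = -1.15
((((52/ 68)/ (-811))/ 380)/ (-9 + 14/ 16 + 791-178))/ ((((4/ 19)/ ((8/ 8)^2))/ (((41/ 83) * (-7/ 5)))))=3731/ 276868465950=0.00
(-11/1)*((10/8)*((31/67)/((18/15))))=-8525/1608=-5.30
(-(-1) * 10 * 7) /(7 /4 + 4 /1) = 280 /23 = 12.17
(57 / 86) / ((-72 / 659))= -12521 / 2064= -6.07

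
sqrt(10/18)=sqrt(5)/3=0.75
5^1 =5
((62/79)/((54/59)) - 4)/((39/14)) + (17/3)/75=-2188919/2079675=-1.05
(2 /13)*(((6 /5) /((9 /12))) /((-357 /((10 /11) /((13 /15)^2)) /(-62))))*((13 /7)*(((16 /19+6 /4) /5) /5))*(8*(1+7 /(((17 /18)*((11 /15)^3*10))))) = 138051354624 /665740486411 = 0.21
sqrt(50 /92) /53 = 0.01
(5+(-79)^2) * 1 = 6246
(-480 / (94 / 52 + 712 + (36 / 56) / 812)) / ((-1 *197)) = 70936320 / 20781426181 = 0.00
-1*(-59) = 59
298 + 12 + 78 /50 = 7789 /25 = 311.56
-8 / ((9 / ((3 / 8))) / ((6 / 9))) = -0.22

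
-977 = -977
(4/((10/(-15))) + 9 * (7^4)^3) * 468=58299501687804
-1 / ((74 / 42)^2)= -0.32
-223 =-223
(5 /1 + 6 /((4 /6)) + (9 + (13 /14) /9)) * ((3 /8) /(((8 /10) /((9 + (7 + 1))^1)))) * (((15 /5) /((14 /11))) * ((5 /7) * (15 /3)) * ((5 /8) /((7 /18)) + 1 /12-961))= -2741585985875 /1843968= -1486786.10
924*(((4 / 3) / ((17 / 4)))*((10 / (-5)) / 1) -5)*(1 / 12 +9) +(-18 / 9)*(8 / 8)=-2408893 / 51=-47233.20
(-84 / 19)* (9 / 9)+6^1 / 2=-27 / 19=-1.42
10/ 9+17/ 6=71/ 18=3.94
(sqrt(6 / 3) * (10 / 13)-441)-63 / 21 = -442.91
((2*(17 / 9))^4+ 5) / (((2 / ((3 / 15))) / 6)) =125.21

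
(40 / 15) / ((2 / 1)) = 4 / 3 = 1.33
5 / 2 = 2.50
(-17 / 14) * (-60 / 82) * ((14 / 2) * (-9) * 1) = -2295 / 41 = -55.98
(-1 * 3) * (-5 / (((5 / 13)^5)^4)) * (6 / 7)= 342089347947854389898418 / 133514404296875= 2562190572.24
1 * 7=7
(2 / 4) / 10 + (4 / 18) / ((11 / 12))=193 / 660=0.29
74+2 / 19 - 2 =72.11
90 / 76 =45 / 38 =1.18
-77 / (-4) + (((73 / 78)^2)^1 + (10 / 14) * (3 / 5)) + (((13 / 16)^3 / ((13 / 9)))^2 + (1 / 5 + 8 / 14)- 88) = -8489402705899 / 127590727680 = -66.54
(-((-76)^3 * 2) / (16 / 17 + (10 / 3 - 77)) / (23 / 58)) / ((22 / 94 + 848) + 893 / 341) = -1224171493248 / 34214675639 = -35.78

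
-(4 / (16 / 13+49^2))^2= -2704 / 975250441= -0.00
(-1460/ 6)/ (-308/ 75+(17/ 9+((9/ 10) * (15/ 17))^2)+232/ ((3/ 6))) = -63291000/ 120273581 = -0.53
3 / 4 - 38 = -149 / 4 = -37.25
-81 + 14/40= -1613/20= -80.65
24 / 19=1.26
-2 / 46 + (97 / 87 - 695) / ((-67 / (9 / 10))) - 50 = -9099269 / 223445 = -40.72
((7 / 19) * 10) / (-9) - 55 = -9475 / 171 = -55.41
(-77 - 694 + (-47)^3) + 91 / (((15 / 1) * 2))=-3137729 / 30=-104590.97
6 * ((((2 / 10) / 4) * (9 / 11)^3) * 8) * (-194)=-1697112 / 6655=-255.01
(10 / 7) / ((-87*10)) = -1 / 609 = -0.00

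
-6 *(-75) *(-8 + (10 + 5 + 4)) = 4950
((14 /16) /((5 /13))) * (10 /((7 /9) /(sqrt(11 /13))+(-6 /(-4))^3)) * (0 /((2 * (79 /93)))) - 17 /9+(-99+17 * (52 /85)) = -4072 /45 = -90.49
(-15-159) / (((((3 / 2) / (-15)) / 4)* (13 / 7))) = 48720 / 13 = 3747.69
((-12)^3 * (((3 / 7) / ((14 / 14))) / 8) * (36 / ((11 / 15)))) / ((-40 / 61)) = 533628 / 77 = 6930.23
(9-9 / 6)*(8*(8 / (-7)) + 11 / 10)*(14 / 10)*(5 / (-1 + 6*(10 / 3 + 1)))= -1689 / 100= -16.89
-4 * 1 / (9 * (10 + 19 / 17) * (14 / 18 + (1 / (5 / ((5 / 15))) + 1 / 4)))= -1360 / 37233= -0.04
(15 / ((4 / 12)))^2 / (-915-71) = -2025 / 986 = -2.05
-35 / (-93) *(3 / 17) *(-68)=-140 / 31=-4.52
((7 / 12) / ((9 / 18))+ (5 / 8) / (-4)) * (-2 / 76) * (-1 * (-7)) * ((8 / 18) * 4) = -679 / 2052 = -0.33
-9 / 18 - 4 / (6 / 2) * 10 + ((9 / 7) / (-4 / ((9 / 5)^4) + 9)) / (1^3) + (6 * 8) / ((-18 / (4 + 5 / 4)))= -65751487 / 2375058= -27.68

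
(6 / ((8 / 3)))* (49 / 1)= 110.25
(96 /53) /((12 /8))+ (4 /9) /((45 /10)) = 5608 /4293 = 1.31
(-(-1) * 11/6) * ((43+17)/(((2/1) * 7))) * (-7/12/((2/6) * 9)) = -55/36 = -1.53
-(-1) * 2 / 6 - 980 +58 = -2765 / 3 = -921.67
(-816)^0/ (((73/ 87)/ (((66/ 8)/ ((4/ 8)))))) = 2871/ 146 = 19.66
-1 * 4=-4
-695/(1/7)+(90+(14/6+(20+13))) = -14219/3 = -4739.67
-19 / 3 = -6.33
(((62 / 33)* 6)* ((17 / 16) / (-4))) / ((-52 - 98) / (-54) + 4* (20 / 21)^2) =-0.47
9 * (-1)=-9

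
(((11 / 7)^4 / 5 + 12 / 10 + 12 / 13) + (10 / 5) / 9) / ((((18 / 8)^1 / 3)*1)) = 20028676 / 4213755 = 4.75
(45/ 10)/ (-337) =-9/ 674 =-0.01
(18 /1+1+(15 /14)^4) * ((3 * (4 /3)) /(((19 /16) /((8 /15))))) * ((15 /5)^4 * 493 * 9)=2992210997472 /228095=13118266.50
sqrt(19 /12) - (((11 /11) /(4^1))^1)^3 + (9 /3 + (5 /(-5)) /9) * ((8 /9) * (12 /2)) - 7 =sqrt(57) /6 + 14501 /1728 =9.65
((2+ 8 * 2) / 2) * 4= 36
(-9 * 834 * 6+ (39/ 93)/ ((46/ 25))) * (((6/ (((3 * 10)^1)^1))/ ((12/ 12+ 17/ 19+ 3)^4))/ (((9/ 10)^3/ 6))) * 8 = -13390954199249600/ 12960674320059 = -1033.20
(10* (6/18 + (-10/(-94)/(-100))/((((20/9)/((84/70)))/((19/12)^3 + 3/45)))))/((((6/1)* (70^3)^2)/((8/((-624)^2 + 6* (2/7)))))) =14935387/155020697227872000000000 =0.00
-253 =-253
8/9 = 0.89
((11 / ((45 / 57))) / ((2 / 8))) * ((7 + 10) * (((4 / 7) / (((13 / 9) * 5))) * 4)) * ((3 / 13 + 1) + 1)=19783104 / 29575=668.91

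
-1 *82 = -82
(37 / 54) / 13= 37 / 702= 0.05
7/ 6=1.17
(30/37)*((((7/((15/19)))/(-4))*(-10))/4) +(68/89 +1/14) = 491329/92204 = 5.33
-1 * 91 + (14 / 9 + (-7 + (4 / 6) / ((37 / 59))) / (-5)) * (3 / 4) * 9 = -53639 / 740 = -72.49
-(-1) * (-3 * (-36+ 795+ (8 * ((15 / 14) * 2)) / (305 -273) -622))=-11553 / 28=-412.61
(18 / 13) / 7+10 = 928 / 91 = 10.20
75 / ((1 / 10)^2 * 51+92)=7500 / 9251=0.81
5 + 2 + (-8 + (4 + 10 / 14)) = 26 / 7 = 3.71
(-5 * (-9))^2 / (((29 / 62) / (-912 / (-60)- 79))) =-276210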